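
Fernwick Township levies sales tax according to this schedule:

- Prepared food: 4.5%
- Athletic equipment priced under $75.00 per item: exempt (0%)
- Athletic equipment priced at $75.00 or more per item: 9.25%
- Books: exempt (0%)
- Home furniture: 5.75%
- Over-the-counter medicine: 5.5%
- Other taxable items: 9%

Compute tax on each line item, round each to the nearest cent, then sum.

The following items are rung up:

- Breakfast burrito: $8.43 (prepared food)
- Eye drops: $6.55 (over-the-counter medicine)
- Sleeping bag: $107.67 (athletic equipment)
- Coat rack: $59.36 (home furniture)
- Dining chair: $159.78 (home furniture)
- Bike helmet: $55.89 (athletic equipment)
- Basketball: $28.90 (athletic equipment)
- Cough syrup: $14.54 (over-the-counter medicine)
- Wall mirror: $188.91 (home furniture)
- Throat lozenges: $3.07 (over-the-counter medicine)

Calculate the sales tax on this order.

$35.13

Breakfast burrito $8.43: prepared food → 4.5% → $0.38
Eye drops $6.55: over-the-counter medicine → 5.5% → $0.36
Sleeping bag $107.67: athletic equipment, $75.00 or more → 9.25% → $9.96
Coat rack $59.36: home furniture → 5.75% → $3.41
Dining chair $159.78: home furniture → 5.75% → $9.19
Bike helmet $55.89: athletic equipment, under $75.00 → 0% → $0.00
Basketball $28.90: athletic equipment, under $75.00 → 0% → $0.00
Cough syrup $14.54: over-the-counter medicine → 5.5% → $0.80
Wall mirror $188.91: home furniture → 5.75% → $10.86
Throat lozenges $3.07: over-the-counter medicine → 5.5% → $0.17
Total tax = $0.38 + $0.36 + $9.96 + $3.41 + $9.19 + $0.80 + $10.86 + $0.17 = $35.13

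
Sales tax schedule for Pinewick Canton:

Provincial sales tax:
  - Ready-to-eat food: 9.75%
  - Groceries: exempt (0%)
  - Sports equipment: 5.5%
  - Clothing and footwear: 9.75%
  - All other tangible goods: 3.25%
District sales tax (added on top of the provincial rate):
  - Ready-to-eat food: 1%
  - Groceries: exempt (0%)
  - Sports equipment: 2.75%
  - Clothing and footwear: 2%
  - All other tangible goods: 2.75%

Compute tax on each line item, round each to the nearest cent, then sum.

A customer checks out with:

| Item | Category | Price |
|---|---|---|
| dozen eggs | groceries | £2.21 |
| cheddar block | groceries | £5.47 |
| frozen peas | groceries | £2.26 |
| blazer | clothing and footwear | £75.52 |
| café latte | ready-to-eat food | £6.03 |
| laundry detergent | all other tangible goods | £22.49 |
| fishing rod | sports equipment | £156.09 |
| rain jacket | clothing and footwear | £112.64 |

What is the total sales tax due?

Dozen eggs £2.21: groceries → 0% + 0% district = 0% → £0.00
Cheddar block £5.47: groceries → 0% + 0% district = 0% → £0.00
Frozen peas £2.26: groceries → 0% + 0% district = 0% → £0.00
Blazer £75.52: clothing and footwear → 9.75% + 2% district = 11.75% → £8.87
Café latte £6.03: ready-to-eat food → 9.75% + 1% district = 10.75% → £0.65
Laundry detergent £22.49: all other tangible goods → 3.25% + 2.75% district = 6% → £1.35
Fishing rod £156.09: sports equipment → 5.5% + 2.75% district = 8.25% → £12.88
Rain jacket £112.64: clothing and footwear → 9.75% + 2% district = 11.75% → £13.24
Total tax = £8.87 + £0.65 + £1.35 + £12.88 + £13.24 = £36.99

£36.99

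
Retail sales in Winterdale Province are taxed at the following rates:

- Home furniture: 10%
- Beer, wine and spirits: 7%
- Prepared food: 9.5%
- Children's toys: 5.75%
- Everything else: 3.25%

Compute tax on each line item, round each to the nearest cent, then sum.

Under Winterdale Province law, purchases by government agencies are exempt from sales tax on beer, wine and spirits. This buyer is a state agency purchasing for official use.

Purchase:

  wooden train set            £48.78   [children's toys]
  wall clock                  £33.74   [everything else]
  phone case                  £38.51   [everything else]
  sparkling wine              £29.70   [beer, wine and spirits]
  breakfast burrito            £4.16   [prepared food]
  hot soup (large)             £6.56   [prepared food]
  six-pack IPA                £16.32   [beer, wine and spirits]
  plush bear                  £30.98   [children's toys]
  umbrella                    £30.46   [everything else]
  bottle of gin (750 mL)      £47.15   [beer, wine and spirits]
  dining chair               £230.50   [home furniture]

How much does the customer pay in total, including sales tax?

Wooden train set £48.78: children's toys → 5.75% → £2.80
Wall clock £33.74: everything else → 3.25% → £1.10
Phone case £38.51: everything else → 3.25% → £1.25
Sparkling wine £29.70: beer, wine and spirits, buyer-exempt → 0% → £0.00
Breakfast burrito £4.16: prepared food → 9.5% → £0.40
Hot soup (large) £6.56: prepared food → 9.5% → £0.62
Six-pack IPA £16.32: beer, wine and spirits, buyer-exempt → 0% → £0.00
Plush bear £30.98: children's toys → 5.75% → £1.78
Umbrella £30.46: everything else → 3.25% → £0.99
Bottle of gin (750 mL) £47.15: beer, wine and spirits, buyer-exempt → 0% → £0.00
Dining chair £230.50: home furniture → 10% → £23.05
Subtotal = £516.86; tax = £31.99; total due = £548.85

£548.85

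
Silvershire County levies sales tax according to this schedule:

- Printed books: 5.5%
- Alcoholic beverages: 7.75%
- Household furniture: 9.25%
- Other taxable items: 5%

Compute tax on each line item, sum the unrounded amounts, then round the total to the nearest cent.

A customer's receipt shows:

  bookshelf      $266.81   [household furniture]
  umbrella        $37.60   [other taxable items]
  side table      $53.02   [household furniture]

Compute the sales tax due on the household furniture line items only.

Bookshelf $266.81: household furniture → 9.25% → $24.679925
Side table $53.02: household furniture → 9.25% → $4.90435
Tax on household furniture: unrounded sum = $29.584275 → $29.58

$29.58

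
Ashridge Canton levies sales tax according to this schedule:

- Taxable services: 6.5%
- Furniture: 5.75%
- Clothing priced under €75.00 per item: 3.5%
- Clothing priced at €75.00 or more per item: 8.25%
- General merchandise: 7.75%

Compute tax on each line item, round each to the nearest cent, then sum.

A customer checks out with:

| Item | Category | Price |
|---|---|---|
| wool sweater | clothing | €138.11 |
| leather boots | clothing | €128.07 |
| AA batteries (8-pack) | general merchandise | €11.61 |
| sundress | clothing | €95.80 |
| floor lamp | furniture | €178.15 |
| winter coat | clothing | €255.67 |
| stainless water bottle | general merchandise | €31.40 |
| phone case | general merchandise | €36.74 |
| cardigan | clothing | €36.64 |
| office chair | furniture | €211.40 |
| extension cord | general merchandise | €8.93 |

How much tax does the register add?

€81.50

Wool sweater €138.11: clothing, €75.00 or more → 8.25% → €11.39
Leather boots €128.07: clothing, €75.00 or more → 8.25% → €10.57
AA batteries (8-pack) €11.61: general merchandise → 7.75% → €0.90
Sundress €95.80: clothing, €75.00 or more → 8.25% → €7.90
Floor lamp €178.15: furniture → 5.75% → €10.24
Winter coat €255.67: clothing, €75.00 or more → 8.25% → €21.09
Stainless water bottle €31.40: general merchandise → 7.75% → €2.43
Phone case €36.74: general merchandise → 7.75% → €2.85
Cardigan €36.64: clothing, under €75.00 → 3.5% → €1.28
Office chair €211.40: furniture → 5.75% → €12.16
Extension cord €8.93: general merchandise → 7.75% → €0.69
Total tax = €11.39 + €10.57 + €0.90 + €7.90 + €10.24 + €21.09 + €2.43 + €2.85 + €1.28 + €12.16 + €0.69 = €81.50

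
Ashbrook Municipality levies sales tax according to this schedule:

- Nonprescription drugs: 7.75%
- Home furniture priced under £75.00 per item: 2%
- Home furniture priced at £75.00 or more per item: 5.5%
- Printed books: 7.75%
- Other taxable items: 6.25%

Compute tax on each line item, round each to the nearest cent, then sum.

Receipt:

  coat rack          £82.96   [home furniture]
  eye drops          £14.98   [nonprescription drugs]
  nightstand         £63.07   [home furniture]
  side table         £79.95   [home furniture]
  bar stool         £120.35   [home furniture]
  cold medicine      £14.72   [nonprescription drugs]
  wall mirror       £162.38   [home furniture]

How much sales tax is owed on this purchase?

£28.07

Coat rack £82.96: home furniture, £75.00 or more → 5.5% → £4.56
Eye drops £14.98: nonprescription drugs → 7.75% → £1.16
Nightstand £63.07: home furniture, under £75.00 → 2% → £1.26
Side table £79.95: home furniture, £75.00 or more → 5.5% → £4.40
Bar stool £120.35: home furniture, £75.00 or more → 5.5% → £6.62
Cold medicine £14.72: nonprescription drugs → 7.75% → £1.14
Wall mirror £162.38: home furniture, £75.00 or more → 5.5% → £8.93
Total tax = £4.56 + £1.16 + £1.26 + £4.40 + £6.62 + £1.14 + £8.93 = £28.07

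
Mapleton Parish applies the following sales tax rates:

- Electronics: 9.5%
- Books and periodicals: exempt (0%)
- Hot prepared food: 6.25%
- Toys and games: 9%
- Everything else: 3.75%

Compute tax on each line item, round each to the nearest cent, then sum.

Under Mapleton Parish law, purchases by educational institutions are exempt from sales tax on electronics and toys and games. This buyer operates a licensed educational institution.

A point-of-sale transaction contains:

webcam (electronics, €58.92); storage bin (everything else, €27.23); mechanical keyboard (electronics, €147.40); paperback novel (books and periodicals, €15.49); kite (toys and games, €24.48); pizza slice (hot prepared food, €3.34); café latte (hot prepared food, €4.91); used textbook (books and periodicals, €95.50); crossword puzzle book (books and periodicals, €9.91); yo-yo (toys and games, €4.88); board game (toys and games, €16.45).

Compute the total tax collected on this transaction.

Webcam €58.92: electronics, buyer-exempt → 0% → €0.00
Storage bin €27.23: everything else → 3.75% → €1.02
Mechanical keyboard €147.40: electronics, buyer-exempt → 0% → €0.00
Paperback novel €15.49: books and periodicals → 0% → €0.00
Kite €24.48: toys and games, buyer-exempt → 0% → €0.00
Pizza slice €3.34: hot prepared food → 6.25% → €0.21
Café latte €4.91: hot prepared food → 6.25% → €0.31
Used textbook €95.50: books and periodicals → 0% → €0.00
Crossword puzzle book €9.91: books and periodicals → 0% → €0.00
Yo-yo €4.88: toys and games, buyer-exempt → 0% → €0.00
Board game €16.45: toys and games, buyer-exempt → 0% → €0.00
Total tax = €1.02 + €0.21 + €0.31 = €1.54

€1.54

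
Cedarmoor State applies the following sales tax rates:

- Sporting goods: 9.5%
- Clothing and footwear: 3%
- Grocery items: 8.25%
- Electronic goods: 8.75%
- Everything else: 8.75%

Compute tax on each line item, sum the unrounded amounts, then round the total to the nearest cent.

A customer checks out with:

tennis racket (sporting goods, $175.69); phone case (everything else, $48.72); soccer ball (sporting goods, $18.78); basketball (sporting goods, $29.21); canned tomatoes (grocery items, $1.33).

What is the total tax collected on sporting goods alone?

$21.25

Tennis racket $175.69: sporting goods → 9.5% → $16.69055
Soccer ball $18.78: sporting goods → 9.5% → $1.7841
Basketball $29.21: sporting goods → 9.5% → $2.77495
Tax on sporting goods: unrounded sum = $21.2496 → $21.25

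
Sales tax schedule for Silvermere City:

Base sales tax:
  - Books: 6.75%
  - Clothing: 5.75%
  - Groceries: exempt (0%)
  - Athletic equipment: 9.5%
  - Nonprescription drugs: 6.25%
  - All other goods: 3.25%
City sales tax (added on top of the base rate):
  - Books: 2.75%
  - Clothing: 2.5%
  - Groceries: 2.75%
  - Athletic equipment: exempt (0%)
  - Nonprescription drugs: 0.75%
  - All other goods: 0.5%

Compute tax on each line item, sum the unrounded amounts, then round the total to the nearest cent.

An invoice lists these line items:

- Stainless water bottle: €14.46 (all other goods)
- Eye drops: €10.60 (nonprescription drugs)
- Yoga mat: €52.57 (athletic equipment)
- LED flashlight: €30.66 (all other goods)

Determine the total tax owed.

€7.43

Stainless water bottle €14.46: all other goods → 3.25% + 0.5% city = 3.75% → €0.54225
Eye drops €10.60: nonprescription drugs → 6.25% + 0.75% city = 7% → €0.742
Yoga mat €52.57: athletic equipment → 9.5% + 0% city = 9.5% → €4.99415
LED flashlight €30.66: all other goods → 3.25% + 0.5% city = 3.75% → €1.14975
Unrounded tax sum = €7.42815 → €7.43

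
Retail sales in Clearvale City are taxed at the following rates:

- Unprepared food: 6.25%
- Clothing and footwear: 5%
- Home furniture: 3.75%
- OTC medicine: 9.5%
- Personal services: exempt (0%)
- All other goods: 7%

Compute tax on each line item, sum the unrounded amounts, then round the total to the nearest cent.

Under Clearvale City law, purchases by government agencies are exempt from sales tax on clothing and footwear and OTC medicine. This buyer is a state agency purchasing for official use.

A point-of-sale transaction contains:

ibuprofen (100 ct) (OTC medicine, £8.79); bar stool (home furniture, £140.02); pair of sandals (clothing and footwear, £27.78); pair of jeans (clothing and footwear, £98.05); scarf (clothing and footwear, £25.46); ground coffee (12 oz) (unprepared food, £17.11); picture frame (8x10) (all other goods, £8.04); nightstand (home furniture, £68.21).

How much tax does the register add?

£9.44

Ibuprofen (100 ct) £8.79: OTC medicine, buyer-exempt → 0% → £0.00
Bar stool £140.02: home furniture → 3.75% → £5.25075
Pair of sandals £27.78: clothing and footwear, buyer-exempt → 0% → £0.00
Pair of jeans £98.05: clothing and footwear, buyer-exempt → 0% → £0.00
Scarf £25.46: clothing and footwear, buyer-exempt → 0% → £0.00
Ground coffee (12 oz) £17.11: unprepared food → 6.25% → £1.069375
Picture frame (8x10) £8.04: all other goods → 7% → £0.5628
Nightstand £68.21: home furniture → 3.75% → £2.557875
Unrounded tax sum = £9.4408 → £9.44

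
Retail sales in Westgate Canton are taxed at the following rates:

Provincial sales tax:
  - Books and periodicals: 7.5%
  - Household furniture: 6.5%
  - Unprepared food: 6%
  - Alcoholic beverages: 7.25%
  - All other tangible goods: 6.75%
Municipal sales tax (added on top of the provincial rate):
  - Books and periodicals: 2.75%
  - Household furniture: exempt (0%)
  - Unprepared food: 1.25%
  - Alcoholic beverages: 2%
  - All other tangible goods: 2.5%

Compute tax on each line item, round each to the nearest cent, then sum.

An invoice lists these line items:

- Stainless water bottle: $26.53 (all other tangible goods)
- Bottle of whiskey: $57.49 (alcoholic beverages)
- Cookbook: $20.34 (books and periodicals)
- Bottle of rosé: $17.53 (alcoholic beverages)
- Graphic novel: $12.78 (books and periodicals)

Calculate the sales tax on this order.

$12.78

Stainless water bottle $26.53: all other tangible goods → 6.75% + 2.5% municipal = 9.25% → $2.45
Bottle of whiskey $57.49: alcoholic beverages → 7.25% + 2% municipal = 9.25% → $5.32
Cookbook $20.34: books and periodicals → 7.5% + 2.75% municipal = 10.25% → $2.08
Bottle of rosé $17.53: alcoholic beverages → 7.25% + 2% municipal = 9.25% → $1.62
Graphic novel $12.78: books and periodicals → 7.5% + 2.75% municipal = 10.25% → $1.31
Total tax = $2.45 + $5.32 + $2.08 + $1.62 + $1.31 = $12.78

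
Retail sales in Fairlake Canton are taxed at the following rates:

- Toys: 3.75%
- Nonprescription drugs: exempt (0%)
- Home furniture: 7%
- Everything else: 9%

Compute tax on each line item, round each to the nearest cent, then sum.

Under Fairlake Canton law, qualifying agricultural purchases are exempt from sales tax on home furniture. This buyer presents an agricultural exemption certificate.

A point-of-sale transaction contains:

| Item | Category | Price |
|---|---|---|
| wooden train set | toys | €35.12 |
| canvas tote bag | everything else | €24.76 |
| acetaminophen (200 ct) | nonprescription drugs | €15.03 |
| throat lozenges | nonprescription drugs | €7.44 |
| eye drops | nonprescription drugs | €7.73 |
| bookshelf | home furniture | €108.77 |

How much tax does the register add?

Wooden train set €35.12: toys → 3.75% → €1.32
Canvas tote bag €24.76: everything else → 9% → €2.23
Acetaminophen (200 ct) €15.03: nonprescription drugs → 0% → €0.00
Throat lozenges €7.44: nonprescription drugs → 0% → €0.00
Eye drops €7.73: nonprescription drugs → 0% → €0.00
Bookshelf €108.77: home furniture, buyer-exempt → 0% → €0.00
Total tax = €1.32 + €2.23 = €3.55

€3.55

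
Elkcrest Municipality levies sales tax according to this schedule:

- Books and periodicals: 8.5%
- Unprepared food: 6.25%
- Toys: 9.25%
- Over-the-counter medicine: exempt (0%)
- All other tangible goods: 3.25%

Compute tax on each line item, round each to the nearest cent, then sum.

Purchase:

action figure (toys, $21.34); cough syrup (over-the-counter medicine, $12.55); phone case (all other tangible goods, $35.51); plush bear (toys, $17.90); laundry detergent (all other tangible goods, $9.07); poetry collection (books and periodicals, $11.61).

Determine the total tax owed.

Action figure $21.34: toys → 9.25% → $1.97
Cough syrup $12.55: over-the-counter medicine → 0% → $0.00
Phone case $35.51: all other tangible goods → 3.25% → $1.15
Plush bear $17.90: toys → 9.25% → $1.66
Laundry detergent $9.07: all other tangible goods → 3.25% → $0.29
Poetry collection $11.61: books and periodicals → 8.5% → $0.99
Total tax = $1.97 + $1.15 + $1.66 + $0.29 + $0.99 = $6.06

$6.06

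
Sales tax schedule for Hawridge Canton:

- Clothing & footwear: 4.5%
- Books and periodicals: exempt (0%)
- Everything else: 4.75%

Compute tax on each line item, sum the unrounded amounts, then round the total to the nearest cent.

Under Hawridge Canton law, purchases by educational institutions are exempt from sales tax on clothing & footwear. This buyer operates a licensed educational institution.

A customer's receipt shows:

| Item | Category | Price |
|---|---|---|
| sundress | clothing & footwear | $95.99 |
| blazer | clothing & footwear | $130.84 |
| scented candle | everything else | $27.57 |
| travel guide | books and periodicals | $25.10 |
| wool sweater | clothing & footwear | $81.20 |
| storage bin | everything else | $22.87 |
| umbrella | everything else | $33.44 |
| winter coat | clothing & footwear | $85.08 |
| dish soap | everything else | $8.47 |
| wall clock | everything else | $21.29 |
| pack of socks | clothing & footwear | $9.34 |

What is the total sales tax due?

$5.40

Sundress $95.99: clothing & footwear, buyer-exempt → 0% → $0.00
Blazer $130.84: clothing & footwear, buyer-exempt → 0% → $0.00
Scented candle $27.57: everything else → 4.75% → $1.309575
Travel guide $25.10: books and periodicals → 0% → $0.00
Wool sweater $81.20: clothing & footwear, buyer-exempt → 0% → $0.00
Storage bin $22.87: everything else → 4.75% → $1.086325
Umbrella $33.44: everything else → 4.75% → $1.5884
Winter coat $85.08: clothing & footwear, buyer-exempt → 0% → $0.00
Dish soap $8.47: everything else → 4.75% → $0.402325
Wall clock $21.29: everything else → 4.75% → $1.011275
Pack of socks $9.34: clothing & footwear, buyer-exempt → 0% → $0.00
Unrounded tax sum = $5.3979 → $5.40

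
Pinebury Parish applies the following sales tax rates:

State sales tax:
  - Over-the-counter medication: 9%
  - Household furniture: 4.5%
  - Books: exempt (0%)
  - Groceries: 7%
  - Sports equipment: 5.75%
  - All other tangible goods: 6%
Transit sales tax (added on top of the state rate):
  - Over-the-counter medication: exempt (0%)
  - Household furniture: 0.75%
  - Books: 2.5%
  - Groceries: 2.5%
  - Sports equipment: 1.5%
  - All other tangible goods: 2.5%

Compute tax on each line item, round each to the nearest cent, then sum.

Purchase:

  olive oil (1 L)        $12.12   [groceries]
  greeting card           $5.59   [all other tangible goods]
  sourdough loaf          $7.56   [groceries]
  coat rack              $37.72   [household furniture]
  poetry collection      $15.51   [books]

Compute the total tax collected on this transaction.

$4.72

Olive oil (1 L) $12.12: groceries → 7% + 2.5% transit = 9.5% → $1.15
Greeting card $5.59: all other tangible goods → 6% + 2.5% transit = 8.5% → $0.48
Sourdough loaf $7.56: groceries → 7% + 2.5% transit = 9.5% → $0.72
Coat rack $37.72: household furniture → 4.5% + 0.75% transit = 5.25% → $1.98
Poetry collection $15.51: books → 0% + 2.5% transit = 2.5% → $0.39
Total tax = $1.15 + $0.48 + $0.72 + $1.98 + $0.39 = $4.72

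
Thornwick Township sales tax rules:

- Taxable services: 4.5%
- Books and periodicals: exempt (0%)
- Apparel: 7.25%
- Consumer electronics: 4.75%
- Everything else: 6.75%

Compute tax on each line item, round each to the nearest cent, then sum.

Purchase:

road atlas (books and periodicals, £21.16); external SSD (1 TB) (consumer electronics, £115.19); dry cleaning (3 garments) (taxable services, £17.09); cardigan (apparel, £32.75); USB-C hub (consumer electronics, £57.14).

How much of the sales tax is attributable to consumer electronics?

£8.18

External SSD (1 TB) £115.19: consumer electronics → 4.75% → £5.47
USB-C hub £57.14: consumer electronics → 4.75% → £2.71
Tax on consumer electronics = £5.47 + £2.71 = £8.18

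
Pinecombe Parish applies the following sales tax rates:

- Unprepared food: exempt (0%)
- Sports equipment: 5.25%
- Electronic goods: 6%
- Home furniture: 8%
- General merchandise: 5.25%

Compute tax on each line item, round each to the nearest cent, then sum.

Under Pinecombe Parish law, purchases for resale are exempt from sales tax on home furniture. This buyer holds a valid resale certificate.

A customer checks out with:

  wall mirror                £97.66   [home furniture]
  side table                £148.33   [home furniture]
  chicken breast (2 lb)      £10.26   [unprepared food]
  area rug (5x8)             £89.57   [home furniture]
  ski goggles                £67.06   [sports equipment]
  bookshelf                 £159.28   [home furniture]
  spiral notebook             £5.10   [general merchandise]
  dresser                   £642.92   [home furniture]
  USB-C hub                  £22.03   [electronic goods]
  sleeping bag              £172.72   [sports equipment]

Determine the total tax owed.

Wall mirror £97.66: home furniture, buyer-exempt → 0% → £0.00
Side table £148.33: home furniture, buyer-exempt → 0% → £0.00
Chicken breast (2 lb) £10.26: unprepared food → 0% → £0.00
Area rug (5x8) £89.57: home furniture, buyer-exempt → 0% → £0.00
Ski goggles £67.06: sports equipment → 5.25% → £3.52
Bookshelf £159.28: home furniture, buyer-exempt → 0% → £0.00
Spiral notebook £5.10: general merchandise → 5.25% → £0.27
Dresser £642.92: home furniture, buyer-exempt → 0% → £0.00
USB-C hub £22.03: electronic goods → 6% → £1.32
Sleeping bag £172.72: sports equipment → 5.25% → £9.07
Total tax = £3.52 + £0.27 + £1.32 + £9.07 = £14.18

£14.18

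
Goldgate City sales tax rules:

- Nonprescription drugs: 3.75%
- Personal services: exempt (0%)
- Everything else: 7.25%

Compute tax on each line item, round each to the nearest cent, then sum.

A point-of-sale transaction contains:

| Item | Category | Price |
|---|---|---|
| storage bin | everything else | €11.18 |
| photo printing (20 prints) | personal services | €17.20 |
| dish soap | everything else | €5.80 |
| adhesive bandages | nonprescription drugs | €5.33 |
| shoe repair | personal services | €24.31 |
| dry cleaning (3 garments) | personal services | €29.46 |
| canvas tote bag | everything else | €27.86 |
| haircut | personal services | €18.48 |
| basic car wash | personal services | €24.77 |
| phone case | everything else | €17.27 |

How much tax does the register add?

€4.70

Storage bin €11.18: everything else → 7.25% → €0.81
Photo printing (20 prints) €17.20: personal services → 0% → €0.00
Dish soap €5.80: everything else → 7.25% → €0.42
Adhesive bandages €5.33: nonprescription drugs → 3.75% → €0.20
Shoe repair €24.31: personal services → 0% → €0.00
Dry cleaning (3 garments) €29.46: personal services → 0% → €0.00
Canvas tote bag €27.86: everything else → 7.25% → €2.02
Haircut €18.48: personal services → 0% → €0.00
Basic car wash €24.77: personal services → 0% → €0.00
Phone case €17.27: everything else → 7.25% → €1.25
Total tax = €0.81 + €0.42 + €0.20 + €2.02 + €1.25 = €4.70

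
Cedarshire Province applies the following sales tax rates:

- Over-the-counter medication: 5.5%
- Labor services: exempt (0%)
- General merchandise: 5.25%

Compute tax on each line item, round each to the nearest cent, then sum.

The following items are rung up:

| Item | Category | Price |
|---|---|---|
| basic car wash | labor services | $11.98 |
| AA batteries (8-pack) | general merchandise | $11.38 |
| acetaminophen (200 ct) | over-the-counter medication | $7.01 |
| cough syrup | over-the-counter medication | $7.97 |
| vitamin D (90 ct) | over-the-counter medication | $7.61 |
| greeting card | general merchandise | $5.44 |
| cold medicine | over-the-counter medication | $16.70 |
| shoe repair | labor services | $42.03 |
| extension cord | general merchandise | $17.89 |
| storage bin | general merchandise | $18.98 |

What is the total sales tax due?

Basic car wash $11.98: labor services → 0% → $0.00
AA batteries (8-pack) $11.38: general merchandise → 5.25% → $0.60
Acetaminophen (200 ct) $7.01: over-the-counter medication → 5.5% → $0.39
Cough syrup $7.97: over-the-counter medication → 5.5% → $0.44
Vitamin D (90 ct) $7.61: over-the-counter medication → 5.5% → $0.42
Greeting card $5.44: general merchandise → 5.25% → $0.29
Cold medicine $16.70: over-the-counter medication → 5.5% → $0.92
Shoe repair $42.03: labor services → 0% → $0.00
Extension cord $17.89: general merchandise → 5.25% → $0.94
Storage bin $18.98: general merchandise → 5.25% → $1.00
Total tax = $0.60 + $0.39 + $0.44 + $0.42 + $0.29 + $0.92 + $0.94 + $1.00 = $5.00

$5.00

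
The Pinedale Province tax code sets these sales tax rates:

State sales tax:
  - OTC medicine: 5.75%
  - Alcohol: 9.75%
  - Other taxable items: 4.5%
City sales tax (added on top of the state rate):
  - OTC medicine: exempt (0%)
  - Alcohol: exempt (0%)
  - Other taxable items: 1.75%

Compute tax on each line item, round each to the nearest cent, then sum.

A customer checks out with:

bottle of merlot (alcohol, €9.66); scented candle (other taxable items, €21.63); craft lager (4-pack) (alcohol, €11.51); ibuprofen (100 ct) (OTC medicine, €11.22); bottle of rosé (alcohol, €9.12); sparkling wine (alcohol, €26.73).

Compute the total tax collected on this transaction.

€7.56

Bottle of merlot €9.66: alcohol → 9.75% + 0% city = 9.75% → €0.94
Scented candle €21.63: other taxable items → 4.5% + 1.75% city = 6.25% → €1.35
Craft lager (4-pack) €11.51: alcohol → 9.75% + 0% city = 9.75% → €1.12
Ibuprofen (100 ct) €11.22: OTC medicine → 5.75% + 0% city = 5.75% → €0.65
Bottle of rosé €9.12: alcohol → 9.75% + 0% city = 9.75% → €0.89
Sparkling wine €26.73: alcohol → 9.75% + 0% city = 9.75% → €2.61
Total tax = €0.94 + €1.35 + €1.12 + €0.65 + €0.89 + €2.61 = €7.56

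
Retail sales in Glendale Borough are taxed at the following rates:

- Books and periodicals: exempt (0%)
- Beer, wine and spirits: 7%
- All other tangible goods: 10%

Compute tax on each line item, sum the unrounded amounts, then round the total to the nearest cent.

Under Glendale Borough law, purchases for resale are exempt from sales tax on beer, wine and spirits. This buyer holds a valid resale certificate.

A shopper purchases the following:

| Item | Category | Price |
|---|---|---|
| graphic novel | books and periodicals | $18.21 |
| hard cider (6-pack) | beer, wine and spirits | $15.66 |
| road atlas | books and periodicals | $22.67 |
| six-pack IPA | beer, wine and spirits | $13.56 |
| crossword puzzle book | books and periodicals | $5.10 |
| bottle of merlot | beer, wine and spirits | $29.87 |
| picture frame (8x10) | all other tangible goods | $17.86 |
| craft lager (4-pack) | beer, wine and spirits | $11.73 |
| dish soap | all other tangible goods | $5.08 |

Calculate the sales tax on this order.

$2.29

Graphic novel $18.21: books and periodicals → 0% → $0.00
Hard cider (6-pack) $15.66: beer, wine and spirits, buyer-exempt → 0% → $0.00
Road atlas $22.67: books and periodicals → 0% → $0.00
Six-pack IPA $13.56: beer, wine and spirits, buyer-exempt → 0% → $0.00
Crossword puzzle book $5.10: books and periodicals → 0% → $0.00
Bottle of merlot $29.87: beer, wine and spirits, buyer-exempt → 0% → $0.00
Picture frame (8x10) $17.86: all other tangible goods → 10% → $1.786
Craft lager (4-pack) $11.73: beer, wine and spirits, buyer-exempt → 0% → $0.00
Dish soap $5.08: all other tangible goods → 10% → $0.508
Unrounded tax sum = $2.294 → $2.29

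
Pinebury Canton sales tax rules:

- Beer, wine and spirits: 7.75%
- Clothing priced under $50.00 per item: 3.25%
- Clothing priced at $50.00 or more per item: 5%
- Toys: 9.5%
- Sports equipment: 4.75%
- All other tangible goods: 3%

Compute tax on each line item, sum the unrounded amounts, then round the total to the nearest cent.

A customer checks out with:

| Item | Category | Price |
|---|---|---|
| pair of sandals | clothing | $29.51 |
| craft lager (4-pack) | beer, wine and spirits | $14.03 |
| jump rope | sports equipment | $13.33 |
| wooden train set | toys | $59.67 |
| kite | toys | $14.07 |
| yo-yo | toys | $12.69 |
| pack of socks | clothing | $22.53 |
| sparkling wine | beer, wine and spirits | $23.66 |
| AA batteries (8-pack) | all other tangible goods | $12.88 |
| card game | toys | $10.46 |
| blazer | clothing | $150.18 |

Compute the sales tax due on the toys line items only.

$9.20

Wooden train set $59.67: toys → 9.5% → $5.66865
Kite $14.07: toys → 9.5% → $1.33665
Yo-yo $12.69: toys → 9.5% → $1.20555
Card game $10.46: toys → 9.5% → $0.9937
Tax on toys: unrounded sum = $9.20455 → $9.20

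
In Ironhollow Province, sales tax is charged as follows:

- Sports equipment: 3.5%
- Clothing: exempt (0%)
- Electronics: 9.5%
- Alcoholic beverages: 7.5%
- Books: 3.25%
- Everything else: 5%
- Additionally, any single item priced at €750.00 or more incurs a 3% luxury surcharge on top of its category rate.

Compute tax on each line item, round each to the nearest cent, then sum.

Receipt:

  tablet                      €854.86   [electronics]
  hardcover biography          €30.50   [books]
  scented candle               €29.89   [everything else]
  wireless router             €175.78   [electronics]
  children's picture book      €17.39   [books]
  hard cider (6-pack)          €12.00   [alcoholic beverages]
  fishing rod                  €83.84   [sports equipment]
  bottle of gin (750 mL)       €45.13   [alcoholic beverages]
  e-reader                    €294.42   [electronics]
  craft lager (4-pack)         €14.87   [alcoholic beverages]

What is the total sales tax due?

Tablet €854.86: electronics → 9.5% + 3% surcharge = 12.5% → €106.86
Hardcover biography €30.50: books → 3.25% → €0.99
Scented candle €29.89: everything else → 5% → €1.49
Wireless router €175.78: electronics → 9.5% → €16.70
Children's picture book €17.39: books → 3.25% → €0.57
Hard cider (6-pack) €12.00: alcoholic beverages → 7.5% → €0.90
Fishing rod €83.84: sports equipment → 3.5% → €2.93
Bottle of gin (750 mL) €45.13: alcoholic beverages → 7.5% → €3.38
E-reader €294.42: electronics → 9.5% → €27.97
Craft lager (4-pack) €14.87: alcoholic beverages → 7.5% → €1.12
Total tax = €106.86 + €0.99 + €1.49 + €16.70 + €0.57 + €0.90 + €2.93 + €3.38 + €27.97 + €1.12 = €162.91

€162.91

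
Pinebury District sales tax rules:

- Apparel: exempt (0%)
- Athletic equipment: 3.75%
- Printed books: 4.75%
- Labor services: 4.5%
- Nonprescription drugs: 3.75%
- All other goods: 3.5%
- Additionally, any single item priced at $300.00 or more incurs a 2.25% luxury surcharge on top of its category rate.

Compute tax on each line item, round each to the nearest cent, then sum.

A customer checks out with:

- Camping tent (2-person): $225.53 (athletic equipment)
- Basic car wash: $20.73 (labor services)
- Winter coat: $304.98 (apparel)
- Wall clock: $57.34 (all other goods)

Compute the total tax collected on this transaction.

Camping tent (2-person) $225.53: athletic equipment → 3.75% → $8.46
Basic car wash $20.73: labor services → 4.5% → $0.93
Winter coat $304.98: apparel → 0% + 2.25% surcharge = 2.25% → $6.86
Wall clock $57.34: all other goods → 3.5% → $2.01
Total tax = $8.46 + $0.93 + $6.86 + $2.01 = $18.26

$18.26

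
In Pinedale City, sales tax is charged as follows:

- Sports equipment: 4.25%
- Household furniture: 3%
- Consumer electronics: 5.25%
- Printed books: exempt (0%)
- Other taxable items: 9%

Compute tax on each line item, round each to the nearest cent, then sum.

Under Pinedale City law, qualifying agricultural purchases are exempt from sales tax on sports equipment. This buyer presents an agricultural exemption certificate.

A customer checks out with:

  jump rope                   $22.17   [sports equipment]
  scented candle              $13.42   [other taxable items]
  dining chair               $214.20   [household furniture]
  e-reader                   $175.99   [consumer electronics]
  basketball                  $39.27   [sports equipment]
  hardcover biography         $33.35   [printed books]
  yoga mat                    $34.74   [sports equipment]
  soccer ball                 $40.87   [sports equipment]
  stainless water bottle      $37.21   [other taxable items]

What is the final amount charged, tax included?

$631.45

Jump rope $22.17: sports equipment, buyer-exempt → 0% → $0.00
Scented candle $13.42: other taxable items → 9% → $1.21
Dining chair $214.20: household furniture → 3% → $6.43
E-reader $175.99: consumer electronics → 5.25% → $9.24
Basketball $39.27: sports equipment, buyer-exempt → 0% → $0.00
Hardcover biography $33.35: printed books → 0% → $0.00
Yoga mat $34.74: sports equipment, buyer-exempt → 0% → $0.00
Soccer ball $40.87: sports equipment, buyer-exempt → 0% → $0.00
Stainless water bottle $37.21: other taxable items → 9% → $3.35
Subtotal = $611.22; tax = $20.23; total due = $631.45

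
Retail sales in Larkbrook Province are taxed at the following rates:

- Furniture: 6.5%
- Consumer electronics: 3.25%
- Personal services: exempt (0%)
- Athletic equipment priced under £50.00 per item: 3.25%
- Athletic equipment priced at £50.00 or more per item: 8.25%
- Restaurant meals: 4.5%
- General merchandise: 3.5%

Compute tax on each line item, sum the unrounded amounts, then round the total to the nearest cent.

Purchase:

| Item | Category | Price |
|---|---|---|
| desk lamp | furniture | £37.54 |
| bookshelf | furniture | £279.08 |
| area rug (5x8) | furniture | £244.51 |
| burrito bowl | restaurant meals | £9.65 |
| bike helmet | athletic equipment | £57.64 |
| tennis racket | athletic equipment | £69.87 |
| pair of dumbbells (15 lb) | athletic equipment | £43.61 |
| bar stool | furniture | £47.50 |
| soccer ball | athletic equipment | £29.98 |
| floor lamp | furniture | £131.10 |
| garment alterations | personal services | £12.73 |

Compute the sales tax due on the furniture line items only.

Desk lamp £37.54: furniture → 6.5% → £2.4401
Bookshelf £279.08: furniture → 6.5% → £18.1402
Area rug (5x8) £244.51: furniture → 6.5% → £15.89315
Bar stool £47.50: furniture → 6.5% → £3.0875
Floor lamp £131.10: furniture → 6.5% → £8.5215
Tax on furniture: unrounded sum = £48.08245 → £48.08

£48.08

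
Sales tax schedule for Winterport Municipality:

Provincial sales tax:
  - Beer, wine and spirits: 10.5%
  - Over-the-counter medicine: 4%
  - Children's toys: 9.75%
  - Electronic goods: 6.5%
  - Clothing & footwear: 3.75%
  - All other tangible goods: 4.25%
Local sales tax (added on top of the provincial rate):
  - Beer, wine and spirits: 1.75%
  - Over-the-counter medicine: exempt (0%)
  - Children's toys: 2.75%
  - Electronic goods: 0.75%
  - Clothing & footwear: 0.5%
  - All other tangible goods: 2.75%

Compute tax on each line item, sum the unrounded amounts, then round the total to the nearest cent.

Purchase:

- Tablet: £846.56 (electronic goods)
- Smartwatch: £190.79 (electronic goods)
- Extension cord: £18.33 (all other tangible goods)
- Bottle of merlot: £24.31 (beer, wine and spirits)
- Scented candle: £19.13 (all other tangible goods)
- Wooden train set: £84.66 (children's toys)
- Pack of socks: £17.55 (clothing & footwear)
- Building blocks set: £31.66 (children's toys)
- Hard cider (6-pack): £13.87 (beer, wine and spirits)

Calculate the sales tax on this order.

Tablet £846.56: electronic goods → 6.5% + 0.75% local = 7.25% → £61.3756
Smartwatch £190.79: electronic goods → 6.5% + 0.75% local = 7.25% → £13.832275
Extension cord £18.33: all other tangible goods → 4.25% + 2.75% local = 7% → £1.2831
Bottle of merlot £24.31: beer, wine and spirits → 10.5% + 1.75% local = 12.25% → £2.977975
Scented candle £19.13: all other tangible goods → 4.25% + 2.75% local = 7% → £1.3391
Wooden train set £84.66: children's toys → 9.75% + 2.75% local = 12.5% → £10.5825
Pack of socks £17.55: clothing & footwear → 3.75% + 0.5% local = 4.25% → £0.745875
Building blocks set £31.66: children's toys → 9.75% + 2.75% local = 12.5% → £3.9575
Hard cider (6-pack) £13.87: beer, wine and spirits → 10.5% + 1.75% local = 12.25% → £1.699075
Unrounded tax sum = £97.793 → £97.79

£97.79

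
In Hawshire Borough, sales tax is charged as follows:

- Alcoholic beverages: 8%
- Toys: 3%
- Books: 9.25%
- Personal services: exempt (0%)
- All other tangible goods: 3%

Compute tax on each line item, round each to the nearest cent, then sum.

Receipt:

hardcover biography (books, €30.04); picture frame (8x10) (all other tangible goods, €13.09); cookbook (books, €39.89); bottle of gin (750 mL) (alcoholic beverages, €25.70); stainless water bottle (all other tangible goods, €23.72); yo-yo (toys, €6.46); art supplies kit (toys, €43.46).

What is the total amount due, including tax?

Hardcover biography €30.04: books → 9.25% → €2.78
Picture frame (8x10) €13.09: all other tangible goods → 3% → €0.39
Cookbook €39.89: books → 9.25% → €3.69
Bottle of gin (750 mL) €25.70: alcoholic beverages → 8% → €2.06
Stainless water bottle €23.72: all other tangible goods → 3% → €0.71
Yo-yo €6.46: toys → 3% → €0.19
Art supplies kit €43.46: toys → 3% → €1.30
Subtotal = €182.36; tax = €11.12; total due = €193.48

€193.48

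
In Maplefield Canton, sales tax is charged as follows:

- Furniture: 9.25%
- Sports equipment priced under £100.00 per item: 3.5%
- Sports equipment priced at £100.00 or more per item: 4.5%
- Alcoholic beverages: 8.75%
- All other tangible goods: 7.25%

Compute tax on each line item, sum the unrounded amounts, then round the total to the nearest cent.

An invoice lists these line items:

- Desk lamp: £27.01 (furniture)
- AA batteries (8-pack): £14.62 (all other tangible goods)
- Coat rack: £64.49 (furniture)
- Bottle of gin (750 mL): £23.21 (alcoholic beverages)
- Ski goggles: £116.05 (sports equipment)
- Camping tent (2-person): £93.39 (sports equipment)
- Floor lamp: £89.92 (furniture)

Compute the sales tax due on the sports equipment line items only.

£8.49

Ski goggles £116.05: sports equipment, £100.00 or more → 4.5% → £5.22225
Camping tent (2-person) £93.39: sports equipment, under £100.00 → 3.5% → £3.26865
Tax on sports equipment: unrounded sum = £8.4909 → £8.49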